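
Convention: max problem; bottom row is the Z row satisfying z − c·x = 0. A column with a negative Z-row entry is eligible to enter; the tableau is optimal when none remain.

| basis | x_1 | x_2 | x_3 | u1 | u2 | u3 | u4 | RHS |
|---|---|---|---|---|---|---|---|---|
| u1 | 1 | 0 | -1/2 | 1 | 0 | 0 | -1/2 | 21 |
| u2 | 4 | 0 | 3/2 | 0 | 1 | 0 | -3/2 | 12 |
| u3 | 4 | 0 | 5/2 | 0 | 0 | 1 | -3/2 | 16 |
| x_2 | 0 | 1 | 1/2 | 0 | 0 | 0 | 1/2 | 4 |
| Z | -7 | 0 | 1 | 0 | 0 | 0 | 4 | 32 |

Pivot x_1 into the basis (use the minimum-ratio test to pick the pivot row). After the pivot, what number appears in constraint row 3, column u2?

-1

Ratio test on column x_1 — row 1: 21/1 = 21; row 2: 12/4 = 3; row 3: 16/4 = 4; row 4: entry 0 ≤ 0. Minimum is 3 at row 2 (u2 leaves); pivot element 4.
Divide row 2 by 4; eliminate column x_1 from the other rows.
Row 3 update in column u2: 0 − 4·(1/4) = -1.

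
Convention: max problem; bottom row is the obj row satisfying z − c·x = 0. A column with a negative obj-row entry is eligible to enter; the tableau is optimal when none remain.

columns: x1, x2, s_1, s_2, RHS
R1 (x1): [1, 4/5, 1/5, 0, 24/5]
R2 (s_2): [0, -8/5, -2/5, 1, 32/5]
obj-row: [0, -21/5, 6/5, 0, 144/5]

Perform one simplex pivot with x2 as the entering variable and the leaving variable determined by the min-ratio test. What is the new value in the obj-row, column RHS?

54

Ratio test on column x2 — row 1: (24/5)/(4/5) = 6; row 2: entry -8/5 ≤ 0. Minimum is 6 at row 1 (x1 leaves); pivot element 4/5.
Divide row 1 by 4/5; eliminate column x2 from the other rows.
obj-row update in column RHS: 144/5 − (-21/5)·6 = 54.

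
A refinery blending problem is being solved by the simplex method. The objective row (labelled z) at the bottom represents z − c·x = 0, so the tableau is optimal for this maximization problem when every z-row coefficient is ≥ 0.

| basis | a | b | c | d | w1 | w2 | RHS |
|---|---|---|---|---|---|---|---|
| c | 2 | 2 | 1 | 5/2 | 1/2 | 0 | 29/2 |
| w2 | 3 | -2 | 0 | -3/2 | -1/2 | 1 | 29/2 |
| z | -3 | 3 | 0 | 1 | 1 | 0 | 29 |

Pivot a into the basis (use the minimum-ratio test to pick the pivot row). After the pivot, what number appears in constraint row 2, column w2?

Ratio test on column a — row 1: (29/2)/2 = 29/4; row 2: (29/2)/3 = 29/6. Minimum is 29/6 at row 2 (w2 leaves); pivot element 3.
Divide row 2 by 3; eliminate column a from the other rows.
In the new row 2, the w2 entry is the old entry divided by the pivot: 1/3 = 1/3.

1/3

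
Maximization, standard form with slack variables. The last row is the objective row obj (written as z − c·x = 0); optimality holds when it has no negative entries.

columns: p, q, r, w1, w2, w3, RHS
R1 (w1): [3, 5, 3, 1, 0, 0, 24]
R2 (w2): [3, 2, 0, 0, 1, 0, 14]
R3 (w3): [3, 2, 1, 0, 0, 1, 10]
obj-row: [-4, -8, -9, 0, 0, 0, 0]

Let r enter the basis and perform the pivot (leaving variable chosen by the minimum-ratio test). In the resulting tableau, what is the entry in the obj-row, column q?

7

Ratio test on column r — row 1: 24/3 = 8; row 2: entry 0 ≤ 0; row 3: 10/1 = 10. Minimum is 8 at row 1 (w1 leaves); pivot element 3.
Divide row 1 by 3; eliminate column r from the other rows.
obj-row update in column q: -8 − (-9)·(5/3) = 7.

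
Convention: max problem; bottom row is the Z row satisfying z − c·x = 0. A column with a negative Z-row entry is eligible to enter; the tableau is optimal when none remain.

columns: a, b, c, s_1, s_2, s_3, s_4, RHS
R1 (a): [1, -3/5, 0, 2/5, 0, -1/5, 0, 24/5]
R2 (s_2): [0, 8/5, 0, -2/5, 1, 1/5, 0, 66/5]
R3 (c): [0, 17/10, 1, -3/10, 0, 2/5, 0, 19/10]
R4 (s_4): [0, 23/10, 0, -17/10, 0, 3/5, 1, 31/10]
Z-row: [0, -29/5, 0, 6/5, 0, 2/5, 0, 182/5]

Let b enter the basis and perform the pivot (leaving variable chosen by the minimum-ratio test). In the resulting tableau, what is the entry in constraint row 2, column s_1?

Ratio test on column b — row 1: entry -3/5 ≤ 0; row 2: (66/5)/(8/5) = 33/4; row 3: (19/10)/(17/10) = 19/17; row 4: (31/10)/(23/10) = 31/23. Minimum is 19/17 at row 3 (c leaves); pivot element 17/10.
Divide row 3 by 17/10; eliminate column b from the other rows.
Row 2 update in column s_1: -2/5 − (8/5)·(-3/17) = -2/17.

-2/17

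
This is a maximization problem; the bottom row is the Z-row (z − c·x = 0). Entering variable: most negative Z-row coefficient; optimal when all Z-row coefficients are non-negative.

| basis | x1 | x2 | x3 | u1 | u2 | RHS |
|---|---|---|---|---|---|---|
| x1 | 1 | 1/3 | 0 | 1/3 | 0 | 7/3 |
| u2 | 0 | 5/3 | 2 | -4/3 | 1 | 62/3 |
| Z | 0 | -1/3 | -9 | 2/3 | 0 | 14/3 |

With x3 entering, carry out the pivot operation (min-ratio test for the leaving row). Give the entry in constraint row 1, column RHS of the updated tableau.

7/3

Ratio test on column x3 — row 1: entry 0 ≤ 0; row 2: (62/3)/2 = 31/3. Minimum is 31/3 at row 2 (u2 leaves); pivot element 2.
Divide row 2 by 2; eliminate column x3 from the other rows.
Row 1 update in column RHS: 7/3 − 0·(31/3) = 7/3.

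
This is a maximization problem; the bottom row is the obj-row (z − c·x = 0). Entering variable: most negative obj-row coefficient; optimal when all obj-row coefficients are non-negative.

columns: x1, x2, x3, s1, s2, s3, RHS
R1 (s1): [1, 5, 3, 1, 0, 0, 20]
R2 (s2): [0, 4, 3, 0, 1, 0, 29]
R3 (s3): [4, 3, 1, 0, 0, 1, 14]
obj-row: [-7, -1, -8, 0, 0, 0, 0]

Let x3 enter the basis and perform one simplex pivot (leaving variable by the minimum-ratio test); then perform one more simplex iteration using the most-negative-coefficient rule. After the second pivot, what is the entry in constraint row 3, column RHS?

2

Ratio test on column x3 — row 1: 20/3 = 20/3; row 2: 29/3 = 29/3; row 3: 14/1 = 14. Minimum is 20/3 at row 1 (s1 leaves); pivot element 3.
Divide row 1 by 3; eliminate column x3 from the other rows.
Second iteration: most negative obj-row entry is -13/3 in column x1, so x1 enters.
Ratio test on column x1 — row 1: (20/3)/(1/3) = 20; row 2: entry -1 ≤ 0; row 3: (22/3)/(11/3) = 2. Minimum is 2 at row 3 (s3 leaves); pivot element 11/3.
Divide row 3 by 11/3; eliminate column x1 from the other rows.
After both pivots, the entry at constraint row 3, column RHS is 2.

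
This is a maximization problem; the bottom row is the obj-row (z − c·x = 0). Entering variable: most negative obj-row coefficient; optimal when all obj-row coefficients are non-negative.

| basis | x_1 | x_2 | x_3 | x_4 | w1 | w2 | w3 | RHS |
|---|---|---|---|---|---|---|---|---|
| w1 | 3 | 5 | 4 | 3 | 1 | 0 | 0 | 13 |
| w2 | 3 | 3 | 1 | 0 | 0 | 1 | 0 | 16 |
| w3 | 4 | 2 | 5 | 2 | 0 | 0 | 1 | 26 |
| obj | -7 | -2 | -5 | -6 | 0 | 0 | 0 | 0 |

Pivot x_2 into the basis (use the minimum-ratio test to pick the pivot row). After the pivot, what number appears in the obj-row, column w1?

2/5

Ratio test on column x_2 — row 1: 13/5 = 13/5; row 2: 16/3 = 16/3; row 3: 26/2 = 13. Minimum is 13/5 at row 1 (w1 leaves); pivot element 5.
Divide row 1 by 5; eliminate column x_2 from the other rows.
obj-row update in column w1: 0 − (-2)·(1/5) = 2/5.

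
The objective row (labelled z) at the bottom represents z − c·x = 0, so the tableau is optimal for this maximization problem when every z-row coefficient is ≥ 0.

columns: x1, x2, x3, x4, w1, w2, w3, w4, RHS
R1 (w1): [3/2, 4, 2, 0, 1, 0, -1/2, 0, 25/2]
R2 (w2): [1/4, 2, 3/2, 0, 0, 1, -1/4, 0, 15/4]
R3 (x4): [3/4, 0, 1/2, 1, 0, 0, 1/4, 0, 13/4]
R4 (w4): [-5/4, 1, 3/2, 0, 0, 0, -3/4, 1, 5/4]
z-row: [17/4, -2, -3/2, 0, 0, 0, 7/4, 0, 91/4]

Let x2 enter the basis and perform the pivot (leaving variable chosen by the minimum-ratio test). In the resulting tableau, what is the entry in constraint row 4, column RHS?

Ratio test on column x2 — row 1: (25/2)/4 = 25/8; row 2: (15/4)/2 = 15/8; row 3: entry 0 ≤ 0; row 4: (5/4)/1 = 5/4. Minimum is 5/4 at row 4 (w4 leaves); pivot element 1.
Divide row 4 by 1; eliminate column x2 from the other rows.
In the new row 4, the RHS entry is the old entry divided by the pivot: (5/4)/1 = 5/4.

5/4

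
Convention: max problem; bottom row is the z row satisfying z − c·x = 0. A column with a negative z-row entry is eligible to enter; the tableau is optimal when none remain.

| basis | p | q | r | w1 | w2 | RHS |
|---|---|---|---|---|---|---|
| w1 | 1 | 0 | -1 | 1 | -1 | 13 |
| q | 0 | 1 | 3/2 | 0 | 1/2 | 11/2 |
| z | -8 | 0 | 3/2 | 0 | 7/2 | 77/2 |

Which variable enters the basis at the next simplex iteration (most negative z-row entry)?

Negative z-row entries: p: -8.
The most negative is -8 in column p, so p enters.

p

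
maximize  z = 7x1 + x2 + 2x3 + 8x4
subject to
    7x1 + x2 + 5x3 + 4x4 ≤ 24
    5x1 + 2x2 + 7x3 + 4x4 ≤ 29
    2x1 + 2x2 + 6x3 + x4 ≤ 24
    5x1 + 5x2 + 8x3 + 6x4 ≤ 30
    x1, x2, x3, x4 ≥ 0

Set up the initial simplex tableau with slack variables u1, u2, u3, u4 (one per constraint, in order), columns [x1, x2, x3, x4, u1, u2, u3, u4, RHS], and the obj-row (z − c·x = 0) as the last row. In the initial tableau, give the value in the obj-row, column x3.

-2

The obj-row carries the negated objective coefficients: the x3 entry is -2.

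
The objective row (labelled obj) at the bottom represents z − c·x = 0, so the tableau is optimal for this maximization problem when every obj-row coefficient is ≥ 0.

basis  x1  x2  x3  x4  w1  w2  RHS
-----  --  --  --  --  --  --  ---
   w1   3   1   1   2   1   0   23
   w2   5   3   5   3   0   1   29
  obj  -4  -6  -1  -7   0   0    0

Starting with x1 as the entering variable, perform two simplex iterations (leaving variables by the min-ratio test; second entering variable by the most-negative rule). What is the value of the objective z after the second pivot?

Ratio test on column x1 — row 1: 23/3 = 23/3; row 2: 29/5 = 29/5. Minimum is 29/5 at row 2 (w2 leaves); pivot element 5.
Pivot on row 2; the obj-row RHS becomes 0 − (-4)·(29/5) = 116/5.
Next entering variable (most negative obj-row entry -23/5): x4.
Ratio test on column x4 — row 1: (28/5)/(1/5) = 28; row 2: (29/5)/(3/5) = 29/3. Minimum is 29/3 at row 2 (x1 leaves); pivot element 3/5.
After the second pivot the obj-row RHS is 116/5 − (-23/5)·(29/3) = 203/3.

203/3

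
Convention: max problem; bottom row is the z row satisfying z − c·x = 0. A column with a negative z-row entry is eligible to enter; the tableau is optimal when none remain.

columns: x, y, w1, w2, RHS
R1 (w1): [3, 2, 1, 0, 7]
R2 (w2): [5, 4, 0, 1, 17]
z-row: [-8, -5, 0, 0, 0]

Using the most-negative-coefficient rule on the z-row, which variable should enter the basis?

x

Negative z-row entries: x: -8, y: -5.
The most negative is -8 in column x, so x enters.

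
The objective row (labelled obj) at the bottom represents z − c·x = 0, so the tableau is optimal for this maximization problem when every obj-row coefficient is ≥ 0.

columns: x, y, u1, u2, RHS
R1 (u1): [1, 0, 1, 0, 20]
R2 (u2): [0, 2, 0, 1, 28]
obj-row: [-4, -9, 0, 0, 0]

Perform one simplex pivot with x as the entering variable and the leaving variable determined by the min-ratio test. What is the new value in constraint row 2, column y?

2

Ratio test on column x — row 1: 20/1 = 20; row 2: entry 0 ≤ 0. Minimum is 20 at row 1 (u1 leaves); pivot element 1.
Divide row 1 by 1; eliminate column x from the other rows.
Row 2 update in column y: 2 − 0·0 = 2.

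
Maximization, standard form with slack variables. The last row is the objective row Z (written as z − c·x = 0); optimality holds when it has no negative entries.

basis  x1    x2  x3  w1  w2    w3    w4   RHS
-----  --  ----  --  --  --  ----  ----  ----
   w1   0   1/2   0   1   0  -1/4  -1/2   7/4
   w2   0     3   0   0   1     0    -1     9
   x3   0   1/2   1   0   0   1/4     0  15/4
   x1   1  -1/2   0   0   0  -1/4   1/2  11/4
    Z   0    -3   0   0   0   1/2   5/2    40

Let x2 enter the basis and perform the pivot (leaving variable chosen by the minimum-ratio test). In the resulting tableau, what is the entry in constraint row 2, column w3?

0

Ratio test on column x2 — row 1: (7/4)/(1/2) = 7/2; row 2: 9/3 = 3; row 3: (15/4)/(1/2) = 15/2; row 4: entry -1/2 ≤ 0. Minimum is 3 at row 2 (w2 leaves); pivot element 3.
Divide row 2 by 3; eliminate column x2 from the other rows.
In the new row 2, the w3 entry is the old entry divided by the pivot: 0/3 = 0.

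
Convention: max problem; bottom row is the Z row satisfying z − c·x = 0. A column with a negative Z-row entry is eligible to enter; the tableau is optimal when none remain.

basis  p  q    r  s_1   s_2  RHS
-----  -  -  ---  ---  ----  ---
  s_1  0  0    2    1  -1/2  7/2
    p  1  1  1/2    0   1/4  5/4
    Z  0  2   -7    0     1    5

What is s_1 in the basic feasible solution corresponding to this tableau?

s_1 is basic (row 1); its value is the RHS of that row, 7/2.

7/2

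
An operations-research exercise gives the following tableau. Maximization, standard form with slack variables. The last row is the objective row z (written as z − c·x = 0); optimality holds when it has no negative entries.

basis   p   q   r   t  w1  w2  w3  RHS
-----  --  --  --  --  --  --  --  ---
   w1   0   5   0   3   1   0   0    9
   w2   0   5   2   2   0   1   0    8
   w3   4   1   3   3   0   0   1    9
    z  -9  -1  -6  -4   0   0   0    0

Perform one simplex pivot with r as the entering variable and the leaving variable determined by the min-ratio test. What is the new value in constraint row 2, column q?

13/3

Ratio test on column r — row 1: entry 0 ≤ 0; row 2: 8/2 = 4; row 3: 9/3 = 3. Minimum is 3 at row 3 (w3 leaves); pivot element 3.
Divide row 3 by 3; eliminate column r from the other rows.
Row 2 update in column q: 5 − 2·(1/3) = 13/3.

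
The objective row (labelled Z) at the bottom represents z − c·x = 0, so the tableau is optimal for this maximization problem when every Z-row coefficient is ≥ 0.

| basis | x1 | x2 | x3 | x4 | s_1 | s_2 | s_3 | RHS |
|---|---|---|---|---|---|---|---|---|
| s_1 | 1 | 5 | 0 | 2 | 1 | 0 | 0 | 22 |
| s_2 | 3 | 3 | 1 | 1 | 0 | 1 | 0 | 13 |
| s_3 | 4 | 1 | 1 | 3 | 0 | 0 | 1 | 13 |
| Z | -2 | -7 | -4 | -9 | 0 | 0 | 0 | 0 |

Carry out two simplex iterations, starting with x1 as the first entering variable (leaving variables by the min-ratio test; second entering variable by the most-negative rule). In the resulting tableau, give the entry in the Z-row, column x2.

-4

Ratio test on column x1 — row 1: 22/1 = 22; row 2: 13/3 = 13/3; row 3: 13/4 = 13/4. Minimum is 13/4 at row 3 (s_3 leaves); pivot element 4.
Divide row 3 by 4; eliminate column x1 from the other rows.
Second iteration: most negative Z-row entry is -15/2 in column x4, so x4 enters.
Ratio test on column x4 — row 1: (75/4)/(5/4) = 15; row 2: entry -5/4 ≤ 0; row 3: (13/4)/(3/4) = 13/3. Minimum is 13/3 at row 3 (x1 leaves); pivot element 3/4.
Divide row 3 by 3/4; eliminate column x4 from the other rows.
After both pivots, the entry at the Z-row, column x2 is -4.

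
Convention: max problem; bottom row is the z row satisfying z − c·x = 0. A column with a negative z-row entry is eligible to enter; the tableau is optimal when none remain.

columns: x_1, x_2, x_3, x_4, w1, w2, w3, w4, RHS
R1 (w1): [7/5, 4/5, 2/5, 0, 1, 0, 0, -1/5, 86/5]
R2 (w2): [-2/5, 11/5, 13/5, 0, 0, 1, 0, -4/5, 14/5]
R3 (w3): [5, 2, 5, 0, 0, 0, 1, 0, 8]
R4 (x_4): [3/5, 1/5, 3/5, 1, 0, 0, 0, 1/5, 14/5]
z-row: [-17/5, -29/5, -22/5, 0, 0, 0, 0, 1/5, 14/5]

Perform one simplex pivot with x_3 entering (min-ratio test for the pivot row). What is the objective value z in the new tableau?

98/13

Ratio test on column x_3 — row 1: (86/5)/(2/5) = 43; row 2: (14/5)/(13/5) = 14/13; row 3: 8/5 = 8/5; row 4: (14/5)/(3/5) = 14/3. Minimum is 14/13 at row 2 (w2 leaves); pivot element 13/5.
Pivot on row 2; the z-row RHS becomes 14/5 − (-22/5)·(14/13) = 98/13.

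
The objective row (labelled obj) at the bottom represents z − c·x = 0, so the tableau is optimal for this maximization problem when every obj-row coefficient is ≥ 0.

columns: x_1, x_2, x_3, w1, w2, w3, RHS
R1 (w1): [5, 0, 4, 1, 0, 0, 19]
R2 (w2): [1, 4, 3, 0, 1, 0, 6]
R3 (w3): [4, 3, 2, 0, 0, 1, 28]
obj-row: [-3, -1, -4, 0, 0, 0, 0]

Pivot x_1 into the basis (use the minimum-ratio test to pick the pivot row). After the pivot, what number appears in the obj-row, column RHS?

57/5

Ratio test on column x_1 — row 1: 19/5 = 19/5; row 2: 6/1 = 6; row 3: 28/4 = 7. Minimum is 19/5 at row 1 (w1 leaves); pivot element 5.
Divide row 1 by 5; eliminate column x_1 from the other rows.
obj-row update in column RHS: 0 − (-3)·(19/5) = 57/5.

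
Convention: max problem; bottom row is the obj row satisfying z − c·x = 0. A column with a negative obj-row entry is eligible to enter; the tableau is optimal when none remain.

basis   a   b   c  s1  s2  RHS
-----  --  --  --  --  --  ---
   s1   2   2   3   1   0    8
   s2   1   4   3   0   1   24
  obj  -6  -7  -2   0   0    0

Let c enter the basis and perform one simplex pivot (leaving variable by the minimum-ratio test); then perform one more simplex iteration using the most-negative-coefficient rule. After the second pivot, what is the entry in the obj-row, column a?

1

Ratio test on column c — row 1: 8/3 = 8/3; row 2: 24/3 = 8. Minimum is 8/3 at row 1 (s1 leaves); pivot element 3.
Divide row 1 by 3; eliminate column c from the other rows.
Second iteration: most negative obj-row entry is -17/3 in column b, so b enters.
Ratio test on column b — row 1: (8/3)/(2/3) = 4; row 2: 16/2 = 8. Minimum is 4 at row 1 (c leaves); pivot element 2/3.
Divide row 1 by 2/3; eliminate column b from the other rows.
After both pivots, the entry at the obj-row, column a is 1.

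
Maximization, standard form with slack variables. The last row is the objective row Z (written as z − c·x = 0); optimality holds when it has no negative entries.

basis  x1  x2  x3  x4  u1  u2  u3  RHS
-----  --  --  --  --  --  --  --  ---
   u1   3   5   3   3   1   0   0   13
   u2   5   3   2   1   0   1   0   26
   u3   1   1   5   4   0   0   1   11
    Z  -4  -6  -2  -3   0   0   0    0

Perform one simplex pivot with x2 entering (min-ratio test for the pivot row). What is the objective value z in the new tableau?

78/5

Ratio test on column x2 — row 1: 13/5 = 13/5; row 2: 26/3 = 26/3; row 3: 11/1 = 11. Minimum is 13/5 at row 1 (u1 leaves); pivot element 5.
Pivot on row 1; the Z-row RHS becomes 0 − (-6)·(13/5) = 78/5.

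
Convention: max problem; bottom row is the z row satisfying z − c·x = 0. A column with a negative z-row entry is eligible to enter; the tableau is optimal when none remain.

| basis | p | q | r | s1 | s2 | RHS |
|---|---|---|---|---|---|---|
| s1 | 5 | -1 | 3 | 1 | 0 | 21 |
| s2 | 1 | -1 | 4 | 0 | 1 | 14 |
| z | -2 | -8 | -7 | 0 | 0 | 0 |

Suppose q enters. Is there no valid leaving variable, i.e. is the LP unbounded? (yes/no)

Every constraint-row entry in column q is ≤ 0, so increasing q is unbounded.

yes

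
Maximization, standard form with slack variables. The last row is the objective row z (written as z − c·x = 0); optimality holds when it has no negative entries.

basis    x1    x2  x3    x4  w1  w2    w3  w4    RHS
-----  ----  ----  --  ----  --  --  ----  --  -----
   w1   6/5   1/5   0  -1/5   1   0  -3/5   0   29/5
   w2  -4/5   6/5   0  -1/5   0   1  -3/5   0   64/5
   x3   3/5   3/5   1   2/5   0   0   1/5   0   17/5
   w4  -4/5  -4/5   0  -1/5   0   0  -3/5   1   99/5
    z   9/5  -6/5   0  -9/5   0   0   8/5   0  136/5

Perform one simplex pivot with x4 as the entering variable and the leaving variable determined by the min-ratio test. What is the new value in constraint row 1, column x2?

Ratio test on column x4 — row 1: entry -1/5 ≤ 0; row 2: entry -1/5 ≤ 0; row 3: (17/5)/(2/5) = 17/2; row 4: entry -1/5 ≤ 0. Minimum is 17/2 at row 3 (x3 leaves); pivot element 2/5.
Divide row 3 by 2/5; eliminate column x4 from the other rows.
Row 1 update in column x2: 1/5 − (-1/5)·(3/2) = 1/2.

1/2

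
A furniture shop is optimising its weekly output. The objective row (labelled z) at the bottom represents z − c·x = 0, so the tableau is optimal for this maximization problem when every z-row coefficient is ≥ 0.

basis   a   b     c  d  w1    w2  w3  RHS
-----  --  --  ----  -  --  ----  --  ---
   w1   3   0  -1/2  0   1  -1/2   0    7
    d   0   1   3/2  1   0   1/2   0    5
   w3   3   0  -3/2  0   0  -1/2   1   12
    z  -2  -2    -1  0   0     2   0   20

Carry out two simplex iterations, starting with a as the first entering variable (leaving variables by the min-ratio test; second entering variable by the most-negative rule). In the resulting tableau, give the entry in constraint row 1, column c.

Ratio test on column a — row 1: 7/3 = 7/3; row 2: entry 0 ≤ 0; row 3: 12/3 = 4. Minimum is 7/3 at row 1 (w1 leaves); pivot element 3.
Divide row 1 by 3; eliminate column a from the other rows.
Second iteration: most negative z-row entry is -2 in column b, so b enters.
Ratio test on column b — row 1: entry 0 ≤ 0; row 2: 5/1 = 5; row 3: entry 0 ≤ 0. Minimum is 5 at row 2 (d leaves); pivot element 1.
Divide row 2 by 1; eliminate column b from the other rows.
After both pivots, the entry at constraint row 1, column c is -1/6.

-1/6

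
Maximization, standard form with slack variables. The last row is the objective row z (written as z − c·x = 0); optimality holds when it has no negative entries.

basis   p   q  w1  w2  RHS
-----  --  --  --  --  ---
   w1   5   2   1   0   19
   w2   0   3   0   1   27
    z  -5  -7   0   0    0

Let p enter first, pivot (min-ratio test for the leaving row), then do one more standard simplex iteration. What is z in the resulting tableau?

64

Ratio test on column p — row 1: 19/5 = 19/5; row 2: entry 0 ≤ 0. Minimum is 19/5 at row 1 (w1 leaves); pivot element 5.
Pivot on row 1; the z-row RHS becomes 0 − (-5)·(19/5) = 19.
Next entering variable (most negative z-row entry -5): q.
Ratio test on column q — row 1: (19/5)/(2/5) = 19/2; row 2: 27/3 = 9. Minimum is 9 at row 2 (w2 leaves); pivot element 3.
After the second pivot the z-row RHS is 19 − (-5)·9 = 64.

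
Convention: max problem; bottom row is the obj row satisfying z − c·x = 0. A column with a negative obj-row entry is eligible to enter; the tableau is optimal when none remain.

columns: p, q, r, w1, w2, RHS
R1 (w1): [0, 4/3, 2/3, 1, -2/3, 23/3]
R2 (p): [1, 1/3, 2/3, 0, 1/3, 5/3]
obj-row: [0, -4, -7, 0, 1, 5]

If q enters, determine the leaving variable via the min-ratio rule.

p

Column q entries and ratios — w1: (23/3)/(4/3) = 23/4; p: (5/3)/(1/3) = 5.
Smallest ratio is 5 in the row of p, so p leaves.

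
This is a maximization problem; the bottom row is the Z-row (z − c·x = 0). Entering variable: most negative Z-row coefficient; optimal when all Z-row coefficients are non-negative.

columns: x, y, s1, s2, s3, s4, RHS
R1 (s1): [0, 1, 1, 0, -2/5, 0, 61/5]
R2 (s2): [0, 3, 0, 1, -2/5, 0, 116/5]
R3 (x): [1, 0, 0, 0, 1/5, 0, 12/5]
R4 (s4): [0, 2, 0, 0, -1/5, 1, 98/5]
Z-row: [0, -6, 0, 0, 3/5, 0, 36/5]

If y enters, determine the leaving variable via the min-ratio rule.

Column y entries and ratios — s1: (61/5)/1 = 61/5; s2: (116/5)/3 = 116/15; x: 0 ≤ 0, skip; s4: (98/5)/2 = 49/5.
Smallest ratio is 116/15 in the row of s2, so s2 leaves.

s2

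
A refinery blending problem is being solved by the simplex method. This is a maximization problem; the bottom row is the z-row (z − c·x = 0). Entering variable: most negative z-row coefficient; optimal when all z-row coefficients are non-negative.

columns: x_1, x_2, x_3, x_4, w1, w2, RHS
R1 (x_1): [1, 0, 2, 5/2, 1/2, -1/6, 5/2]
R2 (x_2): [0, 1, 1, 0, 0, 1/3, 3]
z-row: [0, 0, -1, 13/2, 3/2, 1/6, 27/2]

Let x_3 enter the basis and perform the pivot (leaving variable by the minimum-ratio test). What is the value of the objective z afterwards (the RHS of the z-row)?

Ratio test on column x_3 — row 1: (5/2)/2 = 5/4; row 2: 3/1 = 3. Minimum is 5/4 at row 1 (x_1 leaves); pivot element 2.
Pivot on row 1; the z-row RHS becomes 27/2 − (-1)·(5/4) = 59/4.

59/4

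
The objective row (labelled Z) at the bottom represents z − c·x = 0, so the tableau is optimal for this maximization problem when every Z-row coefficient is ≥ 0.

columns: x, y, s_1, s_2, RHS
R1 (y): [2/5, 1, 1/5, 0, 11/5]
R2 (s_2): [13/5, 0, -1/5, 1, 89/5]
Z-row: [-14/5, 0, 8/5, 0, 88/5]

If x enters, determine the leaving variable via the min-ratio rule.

y

Column x entries and ratios — y: (11/5)/(2/5) = 11/2; s_2: (89/5)/(13/5) = 89/13.
Smallest ratio is 11/2 in the row of y, so y leaves.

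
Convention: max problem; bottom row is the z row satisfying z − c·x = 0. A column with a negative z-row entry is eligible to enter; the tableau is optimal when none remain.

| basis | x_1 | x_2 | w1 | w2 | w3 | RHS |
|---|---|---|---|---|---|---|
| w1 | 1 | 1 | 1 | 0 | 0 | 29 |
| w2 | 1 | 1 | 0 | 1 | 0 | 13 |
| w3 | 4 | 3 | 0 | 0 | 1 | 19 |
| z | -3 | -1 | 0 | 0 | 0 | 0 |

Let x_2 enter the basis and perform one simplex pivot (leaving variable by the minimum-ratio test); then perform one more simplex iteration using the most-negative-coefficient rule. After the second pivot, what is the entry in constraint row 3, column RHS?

Ratio test on column x_2 — row 1: 29/1 = 29; row 2: 13/1 = 13; row 3: 19/3 = 19/3. Minimum is 19/3 at row 3 (w3 leaves); pivot element 3.
Divide row 3 by 3; eliminate column x_2 from the other rows.
Second iteration: most negative z-row entry is -5/3 in column x_1, so x_1 enters.
Ratio test on column x_1 — row 1: entry -1/3 ≤ 0; row 2: entry -1/3 ≤ 0; row 3: (19/3)/(4/3) = 19/4. Minimum is 19/4 at row 3 (x_2 leaves); pivot element 4/3.
Divide row 3 by 4/3; eliminate column x_1 from the other rows.
After both pivots, the entry at constraint row 3, column RHS is 19/4.

19/4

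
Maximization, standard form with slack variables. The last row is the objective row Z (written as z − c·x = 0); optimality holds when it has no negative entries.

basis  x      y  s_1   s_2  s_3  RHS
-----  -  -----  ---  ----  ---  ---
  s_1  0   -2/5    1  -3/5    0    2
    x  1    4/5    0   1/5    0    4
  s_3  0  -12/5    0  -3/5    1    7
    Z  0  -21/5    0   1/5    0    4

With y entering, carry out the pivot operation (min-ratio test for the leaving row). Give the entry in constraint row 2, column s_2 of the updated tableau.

1/4

Ratio test on column y — row 1: entry -2/5 ≤ 0; row 2: 4/(4/5) = 5; row 3: entry -12/5 ≤ 0. Minimum is 5 at row 2 (x leaves); pivot element 4/5.
Divide row 2 by 4/5; eliminate column y from the other rows.
In the new row 2, the s_2 entry is the old entry divided by the pivot: (1/5)/(4/5) = 1/4.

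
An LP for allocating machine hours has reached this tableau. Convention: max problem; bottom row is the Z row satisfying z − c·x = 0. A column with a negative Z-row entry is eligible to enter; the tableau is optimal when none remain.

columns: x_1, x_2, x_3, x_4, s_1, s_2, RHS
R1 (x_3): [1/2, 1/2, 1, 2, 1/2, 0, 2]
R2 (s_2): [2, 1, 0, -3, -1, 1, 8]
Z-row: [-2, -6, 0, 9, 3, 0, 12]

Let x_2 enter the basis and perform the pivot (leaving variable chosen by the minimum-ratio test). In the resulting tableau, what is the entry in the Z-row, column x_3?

12

Ratio test on column x_2 — row 1: 2/(1/2) = 4; row 2: 8/1 = 8. Minimum is 4 at row 1 (x_3 leaves); pivot element 1/2.
Divide row 1 by 1/2; eliminate column x_2 from the other rows.
Z-row update in column x_3: 0 − (-6)·2 = 12.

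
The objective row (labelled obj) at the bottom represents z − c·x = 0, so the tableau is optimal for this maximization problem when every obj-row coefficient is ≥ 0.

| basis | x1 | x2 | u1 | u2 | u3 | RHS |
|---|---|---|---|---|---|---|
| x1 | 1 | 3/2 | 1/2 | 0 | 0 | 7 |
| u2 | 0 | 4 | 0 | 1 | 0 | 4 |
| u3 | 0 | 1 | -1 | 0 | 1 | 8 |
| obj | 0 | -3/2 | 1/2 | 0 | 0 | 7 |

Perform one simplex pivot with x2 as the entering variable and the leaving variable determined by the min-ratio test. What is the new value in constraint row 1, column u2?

-3/8

Ratio test on column x2 — row 1: 7/(3/2) = 14/3; row 2: 4/4 = 1; row 3: 8/1 = 8. Minimum is 1 at row 2 (u2 leaves); pivot element 4.
Divide row 2 by 4; eliminate column x2 from the other rows.
Row 1 update in column u2: 0 − (3/2)·(1/4) = -3/8.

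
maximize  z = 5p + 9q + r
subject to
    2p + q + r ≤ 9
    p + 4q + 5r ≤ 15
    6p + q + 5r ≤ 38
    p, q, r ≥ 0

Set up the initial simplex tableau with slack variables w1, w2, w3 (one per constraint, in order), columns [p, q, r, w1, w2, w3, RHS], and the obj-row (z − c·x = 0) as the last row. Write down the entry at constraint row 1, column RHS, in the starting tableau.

9

The RHS of constraint 1 is b_1 = 9.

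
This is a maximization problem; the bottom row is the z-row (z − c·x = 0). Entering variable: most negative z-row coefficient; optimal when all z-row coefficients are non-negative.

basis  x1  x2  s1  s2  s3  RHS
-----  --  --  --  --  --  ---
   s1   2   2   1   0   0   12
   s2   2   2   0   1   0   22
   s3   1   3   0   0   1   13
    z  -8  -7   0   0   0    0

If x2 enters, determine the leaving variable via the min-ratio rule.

s3

Column x2 entries and ratios — s1: 12/2 = 6; s2: 22/2 = 11; s3: 13/3 = 13/3.
Smallest ratio is 13/3 in the row of s3, so s3 leaves.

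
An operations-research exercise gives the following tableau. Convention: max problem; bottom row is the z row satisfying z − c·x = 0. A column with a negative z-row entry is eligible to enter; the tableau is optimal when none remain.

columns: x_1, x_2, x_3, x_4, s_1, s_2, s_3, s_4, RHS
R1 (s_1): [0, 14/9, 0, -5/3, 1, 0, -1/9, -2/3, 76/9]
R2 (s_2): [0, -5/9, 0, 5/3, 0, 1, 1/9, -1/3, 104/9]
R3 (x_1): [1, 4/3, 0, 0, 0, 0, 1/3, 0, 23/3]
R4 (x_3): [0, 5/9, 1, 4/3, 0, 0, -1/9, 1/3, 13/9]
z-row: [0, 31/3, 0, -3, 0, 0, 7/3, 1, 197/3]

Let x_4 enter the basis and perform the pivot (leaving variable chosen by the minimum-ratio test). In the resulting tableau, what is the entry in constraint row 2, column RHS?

Ratio test on column x_4 — row 1: entry -5/3 ≤ 0; row 2: (104/9)/(5/3) = 104/15; row 3: entry 0 ≤ 0; row 4: (13/9)/(4/3) = 13/12. Minimum is 13/12 at row 4 (x_3 leaves); pivot element 4/3.
Divide row 4 by 4/3; eliminate column x_4 from the other rows.
Row 2 update in column RHS: 104/9 − (5/3)·(13/12) = 39/4.

39/4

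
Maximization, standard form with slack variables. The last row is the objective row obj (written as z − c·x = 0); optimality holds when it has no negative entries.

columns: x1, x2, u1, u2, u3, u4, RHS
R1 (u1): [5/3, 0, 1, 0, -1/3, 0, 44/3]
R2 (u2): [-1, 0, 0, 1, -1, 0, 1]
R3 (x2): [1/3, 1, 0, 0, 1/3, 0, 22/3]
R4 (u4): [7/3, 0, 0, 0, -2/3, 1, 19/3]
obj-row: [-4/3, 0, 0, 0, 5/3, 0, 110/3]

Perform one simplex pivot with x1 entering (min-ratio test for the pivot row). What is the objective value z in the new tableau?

282/7

Ratio test on column x1 — row 1: (44/3)/(5/3) = 44/5; row 2: entry -1 ≤ 0; row 3: (22/3)/(1/3) = 22; row 4: (19/3)/(7/3) = 19/7. Minimum is 19/7 at row 4 (u4 leaves); pivot element 7/3.
Pivot on row 4; the obj-row RHS becomes 110/3 − (-4/3)·(19/7) = 282/7.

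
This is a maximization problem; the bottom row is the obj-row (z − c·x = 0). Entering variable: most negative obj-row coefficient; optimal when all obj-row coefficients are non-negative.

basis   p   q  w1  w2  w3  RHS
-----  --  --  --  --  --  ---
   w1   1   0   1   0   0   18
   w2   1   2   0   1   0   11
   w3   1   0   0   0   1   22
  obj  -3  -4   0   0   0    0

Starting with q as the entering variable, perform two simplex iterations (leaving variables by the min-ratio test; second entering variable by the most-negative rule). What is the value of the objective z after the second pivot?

33

Ratio test on column q — row 1: entry 0 ≤ 0; row 2: 11/2 = 11/2; row 3: entry 0 ≤ 0. Minimum is 11/2 at row 2 (w2 leaves); pivot element 2.
Pivot on row 2; the obj-row RHS becomes 0 − (-4)·(11/2) = 22.
Next entering variable (most negative obj-row entry -1): p.
Ratio test on column p — row 1: 18/1 = 18; row 2: (11/2)/(1/2) = 11; row 3: 22/1 = 22. Minimum is 11 at row 2 (q leaves); pivot element 1/2.
After the second pivot the obj-row RHS is 22 − (-1)·11 = 33.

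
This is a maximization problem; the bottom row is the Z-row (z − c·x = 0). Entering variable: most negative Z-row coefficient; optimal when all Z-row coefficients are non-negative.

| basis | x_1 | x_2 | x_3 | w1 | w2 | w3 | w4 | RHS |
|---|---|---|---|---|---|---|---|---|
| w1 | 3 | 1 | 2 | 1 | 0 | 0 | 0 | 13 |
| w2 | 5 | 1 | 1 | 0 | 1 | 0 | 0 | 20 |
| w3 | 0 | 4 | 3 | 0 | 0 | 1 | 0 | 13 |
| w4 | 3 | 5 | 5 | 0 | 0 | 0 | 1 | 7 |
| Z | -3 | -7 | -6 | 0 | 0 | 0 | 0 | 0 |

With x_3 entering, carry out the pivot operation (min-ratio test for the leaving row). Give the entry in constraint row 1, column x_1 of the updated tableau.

9/5

Ratio test on column x_3 — row 1: 13/2 = 13/2; row 2: 20/1 = 20; row 3: 13/3 = 13/3; row 4: 7/5 = 7/5. Minimum is 7/5 at row 4 (w4 leaves); pivot element 5.
Divide row 4 by 5; eliminate column x_3 from the other rows.
Row 1 update in column x_1: 3 − 2·(3/5) = 9/5.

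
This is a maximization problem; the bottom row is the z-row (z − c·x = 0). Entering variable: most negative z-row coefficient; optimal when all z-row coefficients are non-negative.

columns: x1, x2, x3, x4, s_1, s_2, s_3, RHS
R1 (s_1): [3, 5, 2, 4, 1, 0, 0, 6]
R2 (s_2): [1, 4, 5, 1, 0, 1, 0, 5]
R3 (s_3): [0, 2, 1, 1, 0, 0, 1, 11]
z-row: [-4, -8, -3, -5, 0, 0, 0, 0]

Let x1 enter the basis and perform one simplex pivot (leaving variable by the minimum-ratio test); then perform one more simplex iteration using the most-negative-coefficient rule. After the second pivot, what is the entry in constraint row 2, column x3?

Ratio test on column x1 — row 1: 6/3 = 2; row 2: 5/1 = 5; row 3: entry 0 ≤ 0. Minimum is 2 at row 1 (s_1 leaves); pivot element 3.
Divide row 1 by 3; eliminate column x1 from the other rows.
Second iteration: most negative z-row entry is -4/3 in column x2, so x2 enters.
Ratio test on column x2 — row 1: 2/(5/3) = 6/5; row 2: 3/(7/3) = 9/7; row 3: 11/2 = 11/2. Minimum is 6/5 at row 1 (x1 leaves); pivot element 5/3.
Divide row 1 by 5/3; eliminate column x2 from the other rows.
After both pivots, the entry at constraint row 2, column x3 is 17/5.

17/5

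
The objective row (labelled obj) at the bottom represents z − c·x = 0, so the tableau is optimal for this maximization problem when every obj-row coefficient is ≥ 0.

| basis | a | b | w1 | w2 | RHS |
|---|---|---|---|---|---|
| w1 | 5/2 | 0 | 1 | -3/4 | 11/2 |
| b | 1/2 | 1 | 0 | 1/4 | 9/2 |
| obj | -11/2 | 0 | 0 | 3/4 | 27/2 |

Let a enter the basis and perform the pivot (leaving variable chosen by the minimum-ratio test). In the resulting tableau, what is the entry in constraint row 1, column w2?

Ratio test on column a — row 1: (11/2)/(5/2) = 11/5; row 2: (9/2)/(1/2) = 9. Minimum is 11/5 at row 1 (w1 leaves); pivot element 5/2.
Divide row 1 by 5/2; eliminate column a from the other rows.
In the new row 1, the w2 entry is the old entry divided by the pivot: (-3/4)/(5/2) = -3/10.

-3/10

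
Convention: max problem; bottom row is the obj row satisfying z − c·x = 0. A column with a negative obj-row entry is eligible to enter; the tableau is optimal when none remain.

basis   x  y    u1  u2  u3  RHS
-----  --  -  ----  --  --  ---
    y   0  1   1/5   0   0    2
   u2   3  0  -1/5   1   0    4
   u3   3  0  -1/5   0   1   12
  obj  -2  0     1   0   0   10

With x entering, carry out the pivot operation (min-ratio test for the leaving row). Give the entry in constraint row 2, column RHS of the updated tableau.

4/3

Ratio test on column x — row 1: entry 0 ≤ 0; row 2: 4/3 = 4/3; row 3: 12/3 = 4. Minimum is 4/3 at row 2 (u2 leaves); pivot element 3.
Divide row 2 by 3; eliminate column x from the other rows.
In the new row 2, the RHS entry is the old entry divided by the pivot: 4/3 = 4/3.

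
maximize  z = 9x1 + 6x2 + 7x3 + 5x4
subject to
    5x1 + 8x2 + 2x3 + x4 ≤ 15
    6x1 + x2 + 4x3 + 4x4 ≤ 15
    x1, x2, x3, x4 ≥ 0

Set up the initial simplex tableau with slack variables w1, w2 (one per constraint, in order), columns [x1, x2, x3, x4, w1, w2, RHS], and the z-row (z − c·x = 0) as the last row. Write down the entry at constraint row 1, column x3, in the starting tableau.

2

Constraint 1 has coefficient 2 on x3.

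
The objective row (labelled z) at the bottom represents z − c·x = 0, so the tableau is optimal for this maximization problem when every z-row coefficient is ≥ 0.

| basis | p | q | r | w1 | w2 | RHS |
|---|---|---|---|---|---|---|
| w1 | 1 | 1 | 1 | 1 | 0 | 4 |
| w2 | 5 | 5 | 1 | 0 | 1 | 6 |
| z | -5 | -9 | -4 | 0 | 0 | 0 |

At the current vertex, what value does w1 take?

w1 is basic (row 1); its value is the RHS of that row, 4.

4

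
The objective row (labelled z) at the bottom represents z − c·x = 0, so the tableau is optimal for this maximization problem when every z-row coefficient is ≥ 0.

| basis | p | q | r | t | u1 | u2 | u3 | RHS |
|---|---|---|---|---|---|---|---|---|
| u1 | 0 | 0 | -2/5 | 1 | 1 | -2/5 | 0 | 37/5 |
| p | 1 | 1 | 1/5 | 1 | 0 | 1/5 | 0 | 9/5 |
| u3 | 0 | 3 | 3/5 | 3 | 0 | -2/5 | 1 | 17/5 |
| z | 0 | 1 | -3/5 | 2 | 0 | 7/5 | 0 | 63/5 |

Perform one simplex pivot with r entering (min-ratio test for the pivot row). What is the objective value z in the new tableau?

Ratio test on column r — row 1: entry -2/5 ≤ 0; row 2: (9/5)/(1/5) = 9; row 3: (17/5)/(3/5) = 17/3. Minimum is 17/3 at row 3 (u3 leaves); pivot element 3/5.
Pivot on row 3; the z-row RHS becomes 63/5 − (-3/5)·(17/3) = 16.

16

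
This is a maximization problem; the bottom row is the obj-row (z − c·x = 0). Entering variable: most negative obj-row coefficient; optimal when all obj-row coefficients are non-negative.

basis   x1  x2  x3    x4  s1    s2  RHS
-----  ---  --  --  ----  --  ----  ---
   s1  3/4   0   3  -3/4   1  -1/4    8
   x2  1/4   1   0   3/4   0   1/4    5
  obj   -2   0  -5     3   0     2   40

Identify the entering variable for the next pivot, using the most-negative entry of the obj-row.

Negative obj-row entries: x1: -2, x3: -5.
The most negative is -5 in column x3, so x3 enters.

x3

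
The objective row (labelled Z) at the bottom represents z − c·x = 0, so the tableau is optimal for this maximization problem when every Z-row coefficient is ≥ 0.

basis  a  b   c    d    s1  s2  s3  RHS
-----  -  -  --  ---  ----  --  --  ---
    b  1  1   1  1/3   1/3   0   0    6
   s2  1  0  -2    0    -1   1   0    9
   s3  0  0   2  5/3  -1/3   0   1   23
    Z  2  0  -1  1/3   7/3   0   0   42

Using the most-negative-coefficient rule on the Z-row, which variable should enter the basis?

c

Negative Z-row entries: c: -1.
The most negative is -1 in column c, so c enters.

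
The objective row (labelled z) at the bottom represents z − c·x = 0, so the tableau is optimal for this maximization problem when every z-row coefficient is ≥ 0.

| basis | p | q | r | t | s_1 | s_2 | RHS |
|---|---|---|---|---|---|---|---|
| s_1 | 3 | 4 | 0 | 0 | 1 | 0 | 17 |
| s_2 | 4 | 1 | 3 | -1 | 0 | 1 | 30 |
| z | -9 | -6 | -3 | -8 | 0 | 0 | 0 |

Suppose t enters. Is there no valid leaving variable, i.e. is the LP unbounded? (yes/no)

yes

Every constraint-row entry in column t is ≤ 0, so increasing t is unbounded.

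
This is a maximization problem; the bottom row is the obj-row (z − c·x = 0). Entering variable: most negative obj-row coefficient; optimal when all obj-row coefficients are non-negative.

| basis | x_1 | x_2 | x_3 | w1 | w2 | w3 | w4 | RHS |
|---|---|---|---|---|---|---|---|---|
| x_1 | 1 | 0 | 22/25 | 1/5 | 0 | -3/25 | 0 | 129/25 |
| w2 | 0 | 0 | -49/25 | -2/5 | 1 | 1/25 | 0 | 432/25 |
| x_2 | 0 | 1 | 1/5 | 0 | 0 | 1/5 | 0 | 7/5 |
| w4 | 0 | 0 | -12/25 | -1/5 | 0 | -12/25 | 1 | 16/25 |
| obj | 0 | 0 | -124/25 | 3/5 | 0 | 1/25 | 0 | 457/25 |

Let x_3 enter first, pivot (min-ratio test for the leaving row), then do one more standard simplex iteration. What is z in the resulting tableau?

Ratio test on column x_3 — row 1: (129/25)/(22/25) = 129/22; row 2: entry -49/25 ≤ 0; row 3: (7/5)/(1/5) = 7; row 4: entry -12/25 ≤ 0. Minimum is 129/22 at row 1 (x_1 leaves); pivot element 22/25.
Pivot on row 1; the obj-row RHS becomes 457/25 − (-124/25)·(129/22) = 521/11.
Next entering variable (most negative obj-row entry -7/11): w3.
Ratio test on column w3 — row 1: entry -3/22 ≤ 0; row 2: entry -5/22 ≤ 0; row 3: (5/22)/(5/22) = 1; row 4: entry -6/11 ≤ 0. Minimum is 1 at row 3 (x_2 leaves); pivot element 5/22.
After the second pivot the obj-row RHS is 521/11 − (-7/11)·1 = 48.

48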